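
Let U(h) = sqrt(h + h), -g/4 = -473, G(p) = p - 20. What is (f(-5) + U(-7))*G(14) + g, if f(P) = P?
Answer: 1922 - 6*I*sqrt(14) ≈ 1922.0 - 22.45*I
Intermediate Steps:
G(p) = -20 + p
g = 1892 (g = -4*(-473) = 1892)
U(h) = sqrt(2)*sqrt(h) (U(h) = sqrt(2*h) = sqrt(2)*sqrt(h))
(f(-5) + U(-7))*G(14) + g = (-5 + sqrt(2)*sqrt(-7))*(-20 + 14) + 1892 = (-5 + sqrt(2)*(I*sqrt(7)))*(-6) + 1892 = (-5 + I*sqrt(14))*(-6) + 1892 = (30 - 6*I*sqrt(14)) + 1892 = 1922 - 6*I*sqrt(14)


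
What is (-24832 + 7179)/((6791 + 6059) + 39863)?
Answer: -17653/52713 ≈ -0.33489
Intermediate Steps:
(-24832 + 7179)/((6791 + 6059) + 39863) = -17653/(12850 + 39863) = -17653/52713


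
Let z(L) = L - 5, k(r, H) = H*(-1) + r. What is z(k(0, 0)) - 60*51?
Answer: -3065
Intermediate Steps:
k(r, H) = r - H (k(r, H) = -H + r = r - H)
z(L) = -5 + L
z(k(0, 0)) - 60*51 = (-5 + (0 - 1*0)) - 60*51 = (-5 + (0 + 0)) - 3060 = (-5 + 0) - 3060 = -5 - 3060 = -3065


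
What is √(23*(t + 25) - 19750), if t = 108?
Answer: I*√16691 ≈ 129.19*I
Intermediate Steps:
√(23*(t + 25) - 19750) = √(23*(108 + 25) - 19750) = √(23*133 - 19750) = √(3059 - 19750) = √(-16691) = I*√16691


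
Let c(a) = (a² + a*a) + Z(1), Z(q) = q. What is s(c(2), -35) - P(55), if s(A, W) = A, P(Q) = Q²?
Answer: -3016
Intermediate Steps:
c(a) = 1 + 2*a² (c(a) = (a² + a*a) + 1 = (a² + a²) + 1 = 2*a² + 1 = 1 + 2*a²)
s(c(2), -35) - P(55) = (1 + 2*2²) - 1*55² = (1 + 2*4) - 1*3025 = (1 + 8) - 3025 = 9 - 3025 = -3016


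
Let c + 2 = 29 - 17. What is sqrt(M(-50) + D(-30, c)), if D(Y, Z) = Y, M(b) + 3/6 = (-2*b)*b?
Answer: I*sqrt(20122)/2 ≈ 70.926*I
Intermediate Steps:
M(b) = -1/2 - 2*b**2 (M(b) = -1/2 + (-2*b)*b = -1/2 - 2*b**2)
c = 10 (c = -2 + (29 - 17) = -2 + 12 = 10)
sqrt(M(-50) + D(-30, c)) = sqrt((-1/2 - 2*(-50)**2) - 30) = sqrt((-1/2 - 2*2500) - 30) = sqrt((-1/2 - 5000) - 30) = sqrt(-10001/2 - 30) = sqrt(-10061/2) = I*sqrt(20122)/2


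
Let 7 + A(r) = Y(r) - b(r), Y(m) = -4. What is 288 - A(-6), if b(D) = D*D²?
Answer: 83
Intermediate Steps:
b(D) = D³
A(r) = -11 - r³ (A(r) = -7 + (-4 - r³) = -11 - r³)
288 - A(-6) = 288 - (-11 - 1*(-6)³) = 288 - (-11 - 1*(-216)) = 288 - (-11 + 216) = 288 - 1*205 = 288 - 205 = 83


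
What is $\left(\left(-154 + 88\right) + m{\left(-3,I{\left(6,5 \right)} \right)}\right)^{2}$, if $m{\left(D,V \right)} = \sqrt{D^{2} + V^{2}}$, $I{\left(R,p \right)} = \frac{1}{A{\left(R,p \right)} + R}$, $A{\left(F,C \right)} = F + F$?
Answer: $\frac{\left(1188 - \sqrt{2917}\right)^{2}}{324} \approx 3968.9$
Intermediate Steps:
$A{\left(F,C \right)} = 2 F$
$I{\left(R,p \right)} = \frac{1}{3 R}$ ($I{\left(R,p \right)} = \frac{1}{2 R + R} = \frac{1}{3 R}$)
$\left(\left(-154 + 88\right) + m{\left(-3,I{\left(6,5 \right)} \right)}\right)^{2} = \left(\left(-154 + 88\right) + \sqrt{\left(-3\right)^{2} + \left(\frac{1}{3 \cdot 6}\right)^{2}}\right)^{2} = \left(-66 + \sqrt{9 + \left(\frac{1}{3} \cdot \frac{1}{6}\right)^{2}}\right)^{2} = \left(-66 + \sqrt{9 + \left(\frac{1}{18}\right)^{2}}\right)^{2} = \left(-66 + \sqrt{9 + \frac{1}{324}}\right)^{2} = \left(-66 + \sqrt{\frac{2917}{324}}\right)^{2} = \left(-66 + \frac{\sqrt{2917}}{18}\right)^{2}$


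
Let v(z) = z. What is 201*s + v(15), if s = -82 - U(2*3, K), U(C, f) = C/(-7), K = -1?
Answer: -114063/7 ≈ -16295.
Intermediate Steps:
U(C, f) = -C/7 (U(C, f) = C*(-⅐) = -C/7)
s = -568/7 (s = -82 - (-1)*2*3/7 = -82 - (-1)*6/7 = -82 - 1*(-6/7) = -82 + 6/7 = -568/7 ≈ -81.143)
201*s + v(15) = 201*(-568/7) + 15 = -114168/7 + 15 = -114063/7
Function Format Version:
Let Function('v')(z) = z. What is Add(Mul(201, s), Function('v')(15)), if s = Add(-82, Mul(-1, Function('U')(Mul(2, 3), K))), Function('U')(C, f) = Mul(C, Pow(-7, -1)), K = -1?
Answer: Rational(-114063, 7) ≈ -16295.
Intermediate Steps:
Function('U')(C, f) = Mul(Rational(-1, 7), C) (Function('U')(C, f) = Mul(C, Rational(-1, 7)) = Mul(Rational(-1, 7), C))
s = Rational(-568, 7) (s = Add(-82, Mul(-1, Mul(Rational(-1, 7), Mul(2, 3)))) = Add(-82, Mul(-1, Mul(Rational(-1, 7), 6))) = Add(-82, Mul(-1, Rational(-6, 7))) = Add(-82, Rational(6, 7)) = Rational(-568, 7) ≈ -81.143)
Add(Mul(201, s), Function('v')(15)) = Add(Mul(201, Rational(-568, 7)), 15) = Add(Rational(-114168, 7), 15) = Rational(-114063, 7)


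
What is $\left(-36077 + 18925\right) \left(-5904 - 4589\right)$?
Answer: $179975936$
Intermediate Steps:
$\left(-36077 + 18925\right) \left(-5904 - 4589\right) = \left(-17152\right) \left(-10493\right) = 179975936$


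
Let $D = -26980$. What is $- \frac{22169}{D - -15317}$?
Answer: $\frac{22169}{11663} \approx 1.9008$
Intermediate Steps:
$- \frac{22169}{D - -15317} = - \frac{22169}{-26980 - -15317} = - \frac{22169}{-26980 + 15317} = - \frac{22169}{-11663} = \left(-22169\right) \left(- \frac{1}{11663}\right) = \frac{22169}{11663}$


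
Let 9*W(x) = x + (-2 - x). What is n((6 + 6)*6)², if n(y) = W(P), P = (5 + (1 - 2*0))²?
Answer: 4/81 ≈ 0.049383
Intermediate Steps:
P = 36 (P = (5 + (1 + 0))² = (5 + 1)² = 6² = 36)
W(x) = -2/9 (W(x) = (x + (-2 - x))/9 = (⅑)*(-2) = -2/9)
n(y) = -2/9
n((6 + 6)*6)² = (-2/9)² = 4/81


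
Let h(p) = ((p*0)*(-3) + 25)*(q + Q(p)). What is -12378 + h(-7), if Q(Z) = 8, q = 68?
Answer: -10478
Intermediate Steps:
h(p) = 1900 (h(p) = ((p*0)*(-3) + 25)*(68 + 8) = (0*(-3) + 25)*76 = (0 + 25)*76 = 25*76 = 1900)
-12378 + h(-7) = -12378 + 1900 = -10478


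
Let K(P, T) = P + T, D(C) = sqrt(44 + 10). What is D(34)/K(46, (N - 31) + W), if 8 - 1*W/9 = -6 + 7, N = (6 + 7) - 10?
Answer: sqrt(6)/27 ≈ 0.090722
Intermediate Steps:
D(C) = 3*sqrt(6) (D(C) = sqrt(54) = 3*sqrt(6))
N = 3 (N = 13 - 10 = 3)
W = 63 (W = 72 - 9*(-6 + 7) = 72 - 9*1 = 72 - 9 = 63)
D(34)/K(46, (N - 31) + W) = (3*sqrt(6))/(46 + ((3 - 31) + 63)) = (3*sqrt(6))/(46 + (-28 + 63)) = (3*sqrt(6))/(46 + 35) = (3*sqrt(6))/81 = (3*sqrt(6))*(1/81) = sqrt(6)/27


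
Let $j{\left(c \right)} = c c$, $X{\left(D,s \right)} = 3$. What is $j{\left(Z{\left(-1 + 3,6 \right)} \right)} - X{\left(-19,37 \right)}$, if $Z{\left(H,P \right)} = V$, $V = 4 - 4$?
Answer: $-3$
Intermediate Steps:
$V = 0$
$Z{\left(H,P \right)} = 0$
$j{\left(c \right)} = c^{2}$
$j{\left(Z{\left(-1 + 3,6 \right)} \right)} - X{\left(-19,37 \right)} = 0^{2} - 3 = 0 - 3 = -3$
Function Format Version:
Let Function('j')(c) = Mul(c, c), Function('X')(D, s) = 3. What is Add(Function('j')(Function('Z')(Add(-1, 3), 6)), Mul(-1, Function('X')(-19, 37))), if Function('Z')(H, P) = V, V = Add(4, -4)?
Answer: -3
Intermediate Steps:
V = 0
Function('Z')(H, P) = 0
Function('j')(c) = Pow(c, 2)
Add(Function('j')(Function('Z')(Add(-1, 3), 6)), Mul(-1, Function('X')(-19, 37))) = Add(Pow(0, 2), Mul(-1, 3)) = Add(0, -3) = -3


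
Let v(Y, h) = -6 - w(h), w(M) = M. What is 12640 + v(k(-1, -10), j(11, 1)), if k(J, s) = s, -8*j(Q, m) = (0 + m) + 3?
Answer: 25269/2 ≈ 12635.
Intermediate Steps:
j(Q, m) = -3/8 - m/8 (j(Q, m) = -((0 + m) + 3)/8 = -(m + 3)/8 = -(3 + m)/8 = -3/8 - m/8)
v(Y, h) = -6 - h
12640 + v(k(-1, -10), j(11, 1)) = 12640 + (-6 - (-3/8 - ⅛*1)) = 12640 + (-6 - (-3/8 - ⅛)) = 12640 + (-6 - 1*(-½)) = 12640 + (-6 + ½) = 12640 - 11/2 = 25269/2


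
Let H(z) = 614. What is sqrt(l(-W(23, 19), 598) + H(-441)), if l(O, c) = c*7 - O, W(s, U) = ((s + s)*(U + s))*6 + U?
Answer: sqrt(16411) ≈ 128.11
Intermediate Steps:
W(s, U) = U + 12*s*(U + s) (W(s, U) = ((2*s)*(U + s))*6 + U = (2*s*(U + s))*6 + U = 12*s*(U + s) + U = U + 12*s*(U + s))
l(O, c) = -O + 7*c (l(O, c) = 7*c - O = -O + 7*c)
sqrt(l(-W(23, 19), 598) + H(-441)) = sqrt((-(-1)*(19 + 12*23**2 + 12*19*23) + 7*598) + 614) = sqrt((-(-1)*(19 + 12*529 + 5244) + 4186) + 614) = sqrt((-(-1)*(19 + 6348 + 5244) + 4186) + 614) = sqrt((-(-1)*11611 + 4186) + 614) = sqrt((-1*(-11611) + 4186) + 614) = sqrt((11611 + 4186) + 614) = sqrt(15797 + 614) = sqrt(16411)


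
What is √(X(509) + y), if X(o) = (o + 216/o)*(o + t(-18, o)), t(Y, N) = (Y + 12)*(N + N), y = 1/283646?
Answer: 3*I*√25497699284020414/283646 ≈ 1688.9*I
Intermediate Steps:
y = 1/283646 ≈ 3.5255e-6
t(Y, N) = 2*N*(12 + Y) (t(Y, N) = (12 + Y)*(2*N) = 2*N*(12 + Y))
X(o) = -11*o*(o + 216/o) (X(o) = (o + 216/o)*(o + 2*o*(12 - 18)) = (o + 216/o)*(o + 2*o*(-6)) = (o + 216/o)*(o - 12*o) = (o + 216/o)*(-11*o) = -11*o*(o + 216/o))
√(X(509) + y) = √((-2376 - 11*509²) + 1/283646) = √((-2376 - 11*259081) + 1/283646) = √((-2376 - 2849891) + 1/283646) = √(-2852267 + 1/283646) = √(-809034125481/283646) = 3*I*√25497699284020414/283646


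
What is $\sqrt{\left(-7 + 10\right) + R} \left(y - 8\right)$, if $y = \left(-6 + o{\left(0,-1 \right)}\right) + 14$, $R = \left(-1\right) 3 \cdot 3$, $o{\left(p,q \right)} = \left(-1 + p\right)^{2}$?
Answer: $i \sqrt{6} \approx 2.4495 i$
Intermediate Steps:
$R = -9$ ($R = \left(-3\right) 3 = -9$)
$y = 9$ ($y = \left(-6 + \left(-1 + 0\right)^{2}\right) + 14 = \left(-6 + \left(-1\right)^{2}\right) + 14 = \left(-6 + 1\right) + 14 = -5 + 14 = 9$)
$\sqrt{\left(-7 + 10\right) + R} \left(y - 8\right) = \sqrt{\left(-7 + 10\right) - 9} \left(9 - 8\right) = \sqrt{3 - 9} \cdot 1 = \sqrt{-6} \cdot 1 = i \sqrt{6} \cdot 1 = i \sqrt{6}$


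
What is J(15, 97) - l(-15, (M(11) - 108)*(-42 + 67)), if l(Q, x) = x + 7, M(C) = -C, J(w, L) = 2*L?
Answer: 3162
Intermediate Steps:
l(Q, x) = 7 + x
J(15, 97) - l(-15, (M(11) - 108)*(-42 + 67)) = 2*97 - (7 + (-1*11 - 108)*(-42 + 67)) = 194 - (7 + (-11 - 108)*25) = 194 - (7 - 119*25) = 194 - (7 - 2975) = 194 - 1*(-2968) = 194 + 2968 = 3162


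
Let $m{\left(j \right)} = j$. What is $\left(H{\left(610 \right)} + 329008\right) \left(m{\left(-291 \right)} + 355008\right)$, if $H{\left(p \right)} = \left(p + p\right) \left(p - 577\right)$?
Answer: $130985637156$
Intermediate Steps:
$H{\left(p \right)} = 2 p \left(-577 + p\right)$
$\left(H{\left(610 \right)} + 329008\right) \left(m{\left(-291 \right)} + 355008\right) = \left(2 \cdot 610 \left(-577 + 610\right) + 329008\right) \left(-291 + 355008\right) = \left(2 \cdot 610 \cdot 33 + 329008\right) 354717 = \left(40260 + 329008\right) 354717 = 369268 \cdot 354717 = 130985637156$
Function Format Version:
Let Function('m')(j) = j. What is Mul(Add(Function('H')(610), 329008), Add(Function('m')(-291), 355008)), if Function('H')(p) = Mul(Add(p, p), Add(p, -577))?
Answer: 130985637156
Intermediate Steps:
Function('H')(p) = Mul(2, p, Add(-577, p)) (Function('H')(p) = Mul(Mul(2, p), Add(-577, p)) = Mul(2, p, Add(-577, p)))
Mul(Add(Function('H')(610), 329008), Add(Function('m')(-291), 355008)) = Mul(Add(Mul(2, 610, Add(-577, 610)), 329008), Add(-291, 355008)) = Mul(Add(Mul(2, 610, 33), 329008), 354717) = Mul(Add(40260, 329008), 354717) = Mul(369268, 354717) = 130985637156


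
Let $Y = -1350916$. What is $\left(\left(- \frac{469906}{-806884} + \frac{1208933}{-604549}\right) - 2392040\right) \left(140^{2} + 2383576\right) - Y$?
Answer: $- \frac{63730027447800154890448}{11086384439} \approx -5.7485 \cdot 10^{12}$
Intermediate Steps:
$\left(\left(- \frac{469906}{-806884} + \frac{1208933}{-604549}\right) - 2392040\right) \left(140^{2} + 2383576\right) - Y = \left(\left(- \frac{469906}{-806884} + \frac{1208933}{-604549}\right) - 2392040\right) \left(140^{2} + 2383576\right) - -1350916 = \left(\left(\left(-469906\right) \left(- \frac{1}{806884}\right) + 1208933 \left(- \frac{1}{604549}\right)\right) - 2392040\right) \left(19600 + 2383576\right) + 1350916 = \left(\left(\frac{234953}{403442} - \frac{109903}{54959}\right) - 2392040\right) 2403176 + 1350916 = \left(- \frac{31426704199}{22172768878} - 2392040\right) 2403176 + 1350916 = \left(- \frac{53038181493635319}{22172768878}\right) 2403176 + 1350916 = - \frac{63730042424574275686572}{11086384439} + 1350916 = - \frac{63730027447800154890448}{11086384439}$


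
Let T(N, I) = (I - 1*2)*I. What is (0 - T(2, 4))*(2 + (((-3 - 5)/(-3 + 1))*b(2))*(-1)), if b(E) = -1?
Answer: -48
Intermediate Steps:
T(N, I) = I*(-2 + I) (T(N, I) = (I - 2)*I = (-2 + I)*I = I*(-2 + I))
(0 - T(2, 4))*(2 + (((-3 - 5)/(-3 + 1))*b(2))*(-1)) = (0 - 4*(-2 + 4))*(2 + (((-3 - 5)/(-3 + 1))*(-1))*(-1)) = (0 - 4*2)*(2 + (-8/(-2)*(-1))*(-1)) = (0 - 1*8)*(2 + (-8*(-1/2)*(-1))*(-1)) = (0 - 8)*(2 + (4*(-1))*(-1)) = -8*(2 - 4*(-1)) = -8*(2 + 4) = -8*6 = -48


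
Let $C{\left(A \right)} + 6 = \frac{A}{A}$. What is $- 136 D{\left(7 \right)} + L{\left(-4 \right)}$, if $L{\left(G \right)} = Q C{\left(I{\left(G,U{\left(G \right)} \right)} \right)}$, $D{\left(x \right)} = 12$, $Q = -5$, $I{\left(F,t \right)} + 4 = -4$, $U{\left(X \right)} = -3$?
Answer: $-1607$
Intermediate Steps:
$I{\left(F,t \right)} = -8$ ($I{\left(F,t \right)} = -4 - 4 = -8$)
$C{\left(A \right)} = -5$ ($C{\left(A \right)} = -6 + \frac{A}{A} = -6 + 1 = -5$)
$L{\left(G \right)} = 25$ ($L{\left(G \right)} = \left(-5\right) \left(-5\right) = 25$)
$- 136 D{\left(7 \right)} + L{\left(-4 \right)} = \left(-136\right) 12 + 25 = -1632 + 25 = -1607$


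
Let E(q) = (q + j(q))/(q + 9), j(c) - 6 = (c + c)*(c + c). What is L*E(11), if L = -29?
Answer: -14529/20 ≈ -726.45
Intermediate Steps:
j(c) = 6 + 4*c² (j(c) = 6 + (c + c)*(c + c) = 6 + (2*c)*(2*c) = 6 + 4*c²)
E(q) = (6 + q + 4*q²)/(9 + q) (E(q) = (q + (6 + 4*q²))/(q + 9) = (6 + q + 4*q²)/(9 + q))
L*E(11) = -29*(6 + 11 + 4*11²)/(9 + 11) = -29*(6 + 11 + 4*121)/20 = -29*(6 + 11 + 484)/20 = -29*501/20 = -14529/20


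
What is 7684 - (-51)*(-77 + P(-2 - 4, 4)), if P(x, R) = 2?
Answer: 3859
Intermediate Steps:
7684 - (-51)*(-77 + P(-2 - 4, 4)) = 7684 - (-51)*(-77 + 2) = 7684 - (-51)*(-75) = 7684 - 1*3825 = 7684 - 3825 = 3859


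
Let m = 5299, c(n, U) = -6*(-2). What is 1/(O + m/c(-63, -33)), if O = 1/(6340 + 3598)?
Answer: 59628/26330737 ≈ 0.0022646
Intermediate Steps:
c(n, U) = 12
O = 1/9938 ≈ 0.00010062
1/(O + m/c(-63, -33)) = 1/(1/9938 + 5299/12) = 1/(26330737/59628) = 59628/26330737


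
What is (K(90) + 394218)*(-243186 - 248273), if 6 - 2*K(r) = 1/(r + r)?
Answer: -69747644546581/360 ≈ -1.9374e+11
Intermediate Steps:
K(r) = 3 - 1/(4*r) (K(r) = 3 - 1/(2*(r + r)) = 3 - 1/(2*r)/2 = 3 - 1/(4*r))
(K(90) + 394218)*(-243186 - 248273) = ((3 - ¼/90) + 394218)*(-243186 - 248273) = ((3 - ¼*1/90) + 394218)*(-491459) = ((3 - 1/360) + 394218)*(-491459) = (1079/360 + 394218)*(-491459) = (141919559/360)*(-491459) = -69747644546581/360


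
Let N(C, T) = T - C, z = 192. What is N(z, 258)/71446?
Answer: 33/35723 ≈ 0.00092377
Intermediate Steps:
N(z, 258)/71446 = (258 - 1*192)/71446 = (258 - 192)*(1/71446) = 66*(1/71446) = 33/35723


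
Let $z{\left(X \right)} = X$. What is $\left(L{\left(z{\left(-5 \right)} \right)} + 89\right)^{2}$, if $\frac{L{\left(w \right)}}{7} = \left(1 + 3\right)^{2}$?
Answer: $40401$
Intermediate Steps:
$L{\left(w \right)} = 112$ ($L{\left(w \right)} = 7 \left(1 + 3\right)^{2} = 7 \cdot 4^{2} = 7 \cdot 16 = 112$)
$\left(L{\left(z{\left(-5 \right)} \right)} + 89\right)^{2} = \left(112 + 89\right)^{2} = 201^{2} = 40401$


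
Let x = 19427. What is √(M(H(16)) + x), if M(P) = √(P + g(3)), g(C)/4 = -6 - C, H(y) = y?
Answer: √(19427 + 2*I*√5) ≈ 139.38 + 0.016*I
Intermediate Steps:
g(C) = -24 - 4*C (g(C) = 4*(-6 - C) = -24 - 4*C)
M(P) = √(-36 + P) (M(P) = √(P + (-24 - 4*3)) = √(P + (-24 - 12)) = √(P - 36) = √(-36 + P))
√(M(H(16)) + x) = √(√(-36 + 16) + 19427) = √(√(-20) + 19427) = √(2*I*√5 + 19427) = √(19427 + 2*I*√5)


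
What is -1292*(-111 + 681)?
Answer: -736440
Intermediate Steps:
-1292*(-111 + 681) = -1292*570 = -736440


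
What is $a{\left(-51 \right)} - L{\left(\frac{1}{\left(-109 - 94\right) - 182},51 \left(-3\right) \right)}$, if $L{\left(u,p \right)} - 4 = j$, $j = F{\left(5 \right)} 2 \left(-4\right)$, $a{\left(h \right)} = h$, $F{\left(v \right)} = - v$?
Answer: $-95$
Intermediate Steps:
$j = 40$ ($j = \left(-1\right) 5 \cdot 2 \left(-4\right) = \left(-5\right) 2 \left(-4\right) = \left(-10\right) \left(-4\right) = 40$)
$L{\left(u,p \right)} = 44$ ($L{\left(u,p \right)} = 4 + 40 = 44$)
$a{\left(-51 \right)} - L{\left(\frac{1}{\left(-109 - 94\right) - 182},51 \left(-3\right) \right)} = -51 - 44 = -95$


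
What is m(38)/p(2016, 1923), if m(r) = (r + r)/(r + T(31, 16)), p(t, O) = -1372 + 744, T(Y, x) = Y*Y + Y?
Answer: -19/161710 ≈ -0.00011749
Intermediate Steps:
T(Y, x) = Y + Y² (T(Y, x) = Y² + Y = Y + Y²)
p(t, O) = -628
m(r) = 2*r/(992 + r) (m(r) = (r + r)/(r + 31*(1 + 31)) = (2*r)/(r + 31*32) = (2*r)/(r + 992) = (2*r)/(992 + r) = 2*r/(992 + r))
m(38)/p(2016, 1923) = (2*38/(992 + 38))/(-628) = (2*38/1030)*(-1/628) = (2*38*(1/1030))*(-1/628) = (38/515)*(-1/628) = -19/161710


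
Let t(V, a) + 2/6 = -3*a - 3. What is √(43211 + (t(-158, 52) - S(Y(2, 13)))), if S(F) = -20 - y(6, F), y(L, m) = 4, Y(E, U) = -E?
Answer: √387681/3 ≈ 207.55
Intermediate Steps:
t(V, a) = -10/3 - 3*a (t(V, a) = -⅓ + (-3*a - 3) = -⅓ + (-3 - 3*a) = -10/3 - 3*a)
S(F) = -24 (S(F) = -20 - 1*4 = -20 - 4 = -24)
√(43211 + (t(-158, 52) - S(Y(2, 13)))) = √(43211 + ((-10/3 - 3*52) - 1*(-24))) = √(43211 + ((-10/3 - 156) + 24)) = √(43211 + (-478/3 + 24)) = √(43211 - 406/3) = √(129227/3) = √387681/3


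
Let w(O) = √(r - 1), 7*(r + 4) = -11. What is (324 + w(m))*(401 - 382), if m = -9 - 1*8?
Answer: 6156 + 19*I*√322/7 ≈ 6156.0 + 48.706*I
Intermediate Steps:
r = -39/7 (r = -4 + (⅐)*(-11) = -4 - 11/7 = -39/7 ≈ -5.5714)
m = -17 (m = -9 - 8 = -17)
w(O) = I*√322/7 (w(O) = √(-39/7 - 1) = √(-46/7) = I*√322/7)
(324 + w(m))*(401 - 382) = (324 + I*√322/7)*(401 - 382) = (324 + I*√322/7)*19 = 6156 + 19*I*√322/7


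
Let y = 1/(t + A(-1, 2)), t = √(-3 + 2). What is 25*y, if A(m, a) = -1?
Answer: -25/2 - 25*I/2 ≈ -12.5 - 12.5*I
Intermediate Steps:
t = I (t = √(-1) = I ≈ 1.0*I)
y = (-1 - I)/2 (y = 1/(I - 1) = 1/(-1 + I) = (-1 - I)/2 ≈ -0.5 - 0.5*I)
25*y = 25*(-½ - I/2) = -25/2 - 25*I/2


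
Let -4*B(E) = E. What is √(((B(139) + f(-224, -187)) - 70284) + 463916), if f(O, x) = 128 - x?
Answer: √1575649/2 ≈ 627.62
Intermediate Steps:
B(E) = -E/4
√(((B(139) + f(-224, -187)) - 70284) + 463916) = √(((-¼*139 + (128 - 1*(-187))) - 70284) + 463916) = √(((-139/4 + (128 + 187)) - 70284) + 463916) = √(((-139/4 + 315) - 70284) + 463916) = √((1121/4 - 70284) + 463916) = √(-280015/4 + 463916) = √(1575649/4) = √1575649/2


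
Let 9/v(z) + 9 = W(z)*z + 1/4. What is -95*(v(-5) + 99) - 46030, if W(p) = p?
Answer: -721339/13 ≈ -55488.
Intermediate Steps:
v(z) = 9/(-35/4 + z**2) (v(z) = 9/(-9 + (z*z + 1/4)) = 9/(-9 + (z**2 + 1/4)) = 9/(-9 + (1/4 + z**2)) = 9/(-35/4 + z**2))
-95*(v(-5) + 99) - 46030 = -95*(36/(-35 + 4*(-5)**2) + 99) - 46030 = -95*(36/(-35 + 4*25) + 99) - 46030 = -95*(36/(-35 + 100) + 99) - 46030 = -95*(36/65 + 99) - 46030 = -95*6471/65 - 46030 = -122949/13 - 46030 = -721339/13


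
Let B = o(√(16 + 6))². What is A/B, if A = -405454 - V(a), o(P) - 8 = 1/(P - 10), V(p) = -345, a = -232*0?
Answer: -152733384962/23357889 - 497473852*√22/23357889 ≈ -6638.7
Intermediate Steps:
a = 0
o(P) = 8 + 1/(-10 + P) (o(P) = 8 + 1/(P - 10) = 8 + 1/(-10 + P))
A = -405109 (A = -405454 - 1*(-345) = -405454 + 345 = -405109)
B = (-79 + 8*√22)²/(-10 + √22)² (B = ((-79 + 8*√(16 + 6))/(-10 + √(16 + 6)))² = ((-79 + 8*√22)/(-10 + √22))² = (-79 + 8*√22)²/(-10 + √22)² ≈ 61.022)
A/B = -405109/(188509/3042 - 307*√22/1521)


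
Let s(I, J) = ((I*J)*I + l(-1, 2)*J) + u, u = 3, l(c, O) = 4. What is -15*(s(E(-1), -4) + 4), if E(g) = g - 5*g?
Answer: 1095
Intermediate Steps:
E(g) = -4*g
s(I, J) = 3 + 4*J + J*I² (s(I, J) = ((I*J)*I + 4*J) + 3 = (J*I² + 4*J) + 3 = (4*J + J*I²) + 3 = 3 + 4*J + J*I²)
-15*(s(E(-1), -4) + 4) = -15*((3 + 4*(-4) - 4*(-4*(-1))²) + 4) = -15*((3 - 16 - 4*4²) + 4) = -15*((3 - 16 - 4*16) + 4) = -15*((3 - 16 - 64) + 4) = -15*(-77 + 4) = -15*(-73) = 1095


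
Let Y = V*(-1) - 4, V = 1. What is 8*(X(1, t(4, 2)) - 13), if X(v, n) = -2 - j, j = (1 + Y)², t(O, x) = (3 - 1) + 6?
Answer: -248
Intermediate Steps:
Y = -5 (Y = 1*(-1) - 4 = -1 - 4 = -5)
t(O, x) = 8 (t(O, x) = 2 + 6 = 8)
j = 16 (j = (1 - 5)² = (-4)² = 16)
X(v, n) = -18 (X(v, n) = -2 - 1*16 = -2 - 16 = -18)
8*(X(1, t(4, 2)) - 13) = 8*(-18 - 13) = 8*(-31) = -248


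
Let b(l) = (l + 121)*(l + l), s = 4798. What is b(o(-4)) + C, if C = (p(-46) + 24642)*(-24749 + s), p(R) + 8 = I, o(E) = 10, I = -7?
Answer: -491330657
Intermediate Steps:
p(R) = -15 (p(R) = -8 - 7 = -15)
b(l) = 2*l*(121 + l) (b(l) = (121 + l)*(2*l) = 2*l*(121 + l))
C = -491333277 (C = (-15 + 24642)*(-24749 + 4798) = 24627*(-19951) = -491333277)
b(o(-4)) + C = 2*10*(121 + 10) - 491333277 = 2*10*131 - 491333277 = 2620 - 491333277 = -491330657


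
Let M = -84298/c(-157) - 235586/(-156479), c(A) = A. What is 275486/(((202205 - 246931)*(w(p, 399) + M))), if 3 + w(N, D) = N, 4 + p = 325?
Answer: -3383960242829/470522535976174 ≈ -0.0071919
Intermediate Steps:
p = 321 (p = -4 + 325 = 321)
w(N, D) = -3 + N
M = 13227853744/24567203 (M = -84298/(-157) - 235586/(-156479) = -84298*(-1/157) - 235586*(-1/156479) = 84298/157 + 235586/156479 = 13227853744/24567203 ≈ 538.44)
275486/(((202205 - 246931)*(w(p, 399) + M))) = 275486/(((202205 - 246931)*((-3 + 321) + 13227853744/24567203))) = 275486/((-44726*(318 + 13227853744/24567203))) = 275486/((-44726*21040224298/24567203)) = 275486/(-941045071952348/24567203) = 275486*(-24567203/941045071952348) = -3383960242829/470522535976174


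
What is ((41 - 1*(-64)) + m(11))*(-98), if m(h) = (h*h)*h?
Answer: -140728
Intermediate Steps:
m(h) = h³ (m(h) = h²*h = h³)
((41 - 1*(-64)) + m(11))*(-98) = ((41 - 1*(-64)) + 11³)*(-98) = ((41 + 64) + 1331)*(-98) = (105 + 1331)*(-98) = 1436*(-98) = -140728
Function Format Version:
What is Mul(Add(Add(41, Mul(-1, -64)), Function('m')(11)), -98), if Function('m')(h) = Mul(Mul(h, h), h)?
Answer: -140728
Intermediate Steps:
Function('m')(h) = Pow(h, 3) (Function('m')(h) = Mul(Pow(h, 2), h) = Pow(h, 3))
Mul(Add(Add(41, Mul(-1, -64)), Function('m')(11)), -98) = Mul(Add(Add(41, Mul(-1, -64)), Pow(11, 3)), -98) = Mul(Add(Add(41, 64), 1331), -98) = Mul(Add(105, 1331), -98) = Mul(1436, -98) = -140728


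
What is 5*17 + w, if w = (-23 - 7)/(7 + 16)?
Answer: 1925/23 ≈ 83.696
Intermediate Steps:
w = -30/23 ≈ -1.3043
5*17 + w = 5*17 - 30/23 = 85 - 30/23 = 1925/23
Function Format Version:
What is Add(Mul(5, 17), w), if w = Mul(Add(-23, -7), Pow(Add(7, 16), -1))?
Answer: Rational(1925, 23) ≈ 83.696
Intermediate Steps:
w = Rational(-30, 23) (w = Mul(-30, Pow(23, -1)) = Mul(-30, Rational(1, 23)) = Rational(-30, 23) ≈ -1.3043)
Add(Mul(5, 17), w) = Add(Mul(5, 17), Rational(-30, 23)) = Add(85, Rational(-30, 23)) = Rational(1925, 23)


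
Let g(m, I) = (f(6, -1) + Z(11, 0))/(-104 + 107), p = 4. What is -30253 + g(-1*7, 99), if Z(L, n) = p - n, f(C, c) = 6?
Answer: -90749/3 ≈ -30250.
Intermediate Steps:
Z(L, n) = 4 - n
g(m, I) = 10/3 (g(m, I) = (6 + (4 - 1*0))/(-104 + 107) = (6 + (4 + 0))/3 = (6 + 4)*(⅓) = 10*(⅓) = 10/3)
-30253 + g(-1*7, 99) = -30253 + 10/3 = -90749/3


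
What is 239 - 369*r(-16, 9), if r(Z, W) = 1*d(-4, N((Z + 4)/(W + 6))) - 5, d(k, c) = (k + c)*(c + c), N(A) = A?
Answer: -18748/25 ≈ -749.92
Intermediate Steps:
d(k, c) = 2*c*(c + k) (d(k, c) = (c + k)*(2*c) = 2*c*(c + k))
r(Z, W) = -5 + 2*(-4 + (4 + Z)/(6 + W))*(4 + Z)/(6 + W) (r(Z, W) = 1*(2*((Z + 4)/(W + 6))*((Z + 4)/(W + 6) - 4)) - 5 = 1*(2*((4 + Z)/(6 + W))*((4 + Z)/(6 + W) - 4)) - 5 = 1*(2*((4 + Z)/(6 + W))*(-4 + (4 + Z)/(6 + W))) - 5 = 1*(2*(-4 + (4 + Z)/(6 + W))*(4 + Z)/(6 + W)) - 5 = 2*(-4 + (4 + Z)/(6 + W))*(4 + Z)/(6 + W) - 5 = -5 + 2*(-4 + (4 + Z)/(6 + W))*(4 + Z)/(6 + W))
239 - 369*r(-16, 9) = 239 - 369*(-5*(6 + 9)**2 - 2*(4 - 16)*(20 - 1*(-16) + 4*9))/(6 + 9)**2 = 239 - 369*(-5*15**2 - 2*(-12)*(20 + 16 + 36))/15**2 = 239 - 41*(-5*225 - 2*(-12)*72)/25 = 239 - 41*(-1125 + 1728)/25 = 239 - 41*603/25 = 239 - 369*67/25 = 239 - 24723/25 = -18748/25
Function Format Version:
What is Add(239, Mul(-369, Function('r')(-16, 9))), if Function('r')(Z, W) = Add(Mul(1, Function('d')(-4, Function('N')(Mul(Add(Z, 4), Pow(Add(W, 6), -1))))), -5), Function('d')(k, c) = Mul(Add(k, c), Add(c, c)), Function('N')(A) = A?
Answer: Rational(-18748, 25) ≈ -749.92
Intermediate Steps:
Function('d')(k, c) = Mul(2, c, Add(c, k)) (Function('d')(k, c) = Mul(Add(c, k), Mul(2, c)) = Mul(2, c, Add(c, k)))
Function('r')(Z, W) = Add(-5, Mul(2, Pow(Add(6, W), -1), Add(-4, Mul(Pow(Add(6, W), -1), Add(4, Z))), Add(4, Z))) (Function('r')(Z, W) = Add(Mul(1, Mul(2, Mul(Add(Z, 4), Pow(Add(W, 6), -1)), Add(Mul(Add(Z, 4), Pow(Add(W, 6), -1)), -4))), -5) = Add(Mul(1, Mul(2, Mul(Add(4, Z), Pow(Add(6, W), -1)), Add(Mul(Add(4, Z), Pow(Add(6, W), -1)), -4))), -5) = Add(Mul(1, Mul(2, Mul(Pow(Add(6, W), -1), Add(4, Z)), Add(Mul(Pow(Add(6, W), -1), Add(4, Z)), -4))), -5) = Add(Mul(1, Mul(2, Mul(Pow(Add(6, W), -1), Add(4, Z)), Add(-4, Mul(Pow(Add(6, W), -1), Add(4, Z))))), -5) = Add(Mul(1, Mul(2, Pow(Add(6, W), -1), Add(-4, Mul(Pow(Add(6, W), -1), Add(4, Z))), Add(4, Z))), -5) = Add(Mul(2, Pow(Add(6, W), -1), Add(-4, Mul(Pow(Add(6, W), -1), Add(4, Z))), Add(4, Z)), -5) = Add(-5, Mul(2, Pow(Add(6, W), -1), Add(-4, Mul(Pow(Add(6, W), -1), Add(4, Z))), Add(4, Z))))
Add(239, Mul(-369, Function('r')(-16, 9))) = Add(239, Mul(-369, Mul(Pow(Add(6, 9), -2), Add(Mul(-5, Pow(Add(6, 9), 2)), Mul(-2, Add(4, -16), Add(20, Mul(-1, -16), Mul(4, 9))))))) = Add(239, Mul(-369, Mul(Pow(15, -2), Add(Mul(-5, Pow(15, 2)), Mul(-2, -12, Add(20, 16, 36)))))) = Add(239, Mul(-369, Mul(Rational(1, 225), Add(Mul(-5, 225), Mul(-2, -12, 72))))) = Add(239, Mul(-369, Mul(Rational(1, 225), Add(-1125, 1728)))) = Add(239, Mul(-369, Mul(Rational(1, 225), 603))) = Add(239, Mul(-369, Rational(67, 25))) = Add(239, Rational(-24723, 25)) = Rational(-18748, 25)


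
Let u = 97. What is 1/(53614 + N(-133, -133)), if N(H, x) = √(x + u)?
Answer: 26807/1437230516 - 3*I/1437230516 ≈ 1.8652e-5 - 2.0873e-9*I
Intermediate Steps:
N(H, x) = √(97 + x) (N(H, x) = √(x + 97) = √(97 + x))
1/(53614 + N(-133, -133)) = 1/(53614 + √(97 - 133)) = 1/(53614 + √(-36)) = 1/(53614 + 6*I) = (53614 - 6*I)/2874461032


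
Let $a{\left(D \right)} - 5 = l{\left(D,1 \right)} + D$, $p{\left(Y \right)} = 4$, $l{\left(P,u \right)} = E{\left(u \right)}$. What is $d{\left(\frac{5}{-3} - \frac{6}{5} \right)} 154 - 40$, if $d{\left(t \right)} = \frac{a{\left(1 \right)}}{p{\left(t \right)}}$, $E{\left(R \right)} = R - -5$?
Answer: $422$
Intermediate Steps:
$E{\left(R \right)} = 5 + R$ ($E{\left(R \right)} = R + 5 = 5 + R$)
$l{\left(P,u \right)} = 5 + u$
$a{\left(D \right)} = 11 + D$ ($a{\left(D \right)} = 5 + \left(\left(5 + 1\right) + D\right) = 5 + \left(6 + D\right) = 11 + D$)
$d{\left(t \right)} = 3$ ($d{\left(t \right)} = \frac{11 + 1}{4} = 12 \cdot \frac{1}{4} = 3$)
$d{\left(\frac{5}{-3} - \frac{6}{5} \right)} 154 - 40 = 3 \cdot 154 - 40 = 462 - 40 = 422$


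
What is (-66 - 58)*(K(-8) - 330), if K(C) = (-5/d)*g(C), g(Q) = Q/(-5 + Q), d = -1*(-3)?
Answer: 1600840/39 ≈ 41047.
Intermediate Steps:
d = 3
K(C) = -5*C/(3*(-5 + C)) (K(C) = (-5/3)*(C/(-5 + C)) = (-5*⅓)*(C/(-5 + C)) = -5*C/(3*(-5 + C)))
(-66 - 58)*(K(-8) - 330) = (-66 - 58)*(-5*(-8)/(-15 + 3*(-8)) - 330) = -124*(-5*(-8)/(-15 - 24) - 330) = -124*(-5*(-8)/(-39) - 330) = -124*(-5*(-8)*(-1/39) - 330) = -124*(-40/39 - 330) = -124*(-12910/39) = 1600840/39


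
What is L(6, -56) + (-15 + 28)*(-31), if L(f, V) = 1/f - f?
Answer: -2453/6 ≈ -408.83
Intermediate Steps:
L(6, -56) + (-15 + 28)*(-31) = (1/6 - 1*6) + (-15 + 28)*(-31) = (⅙ - 6) + 13*(-31) = -35/6 - 403 = -2453/6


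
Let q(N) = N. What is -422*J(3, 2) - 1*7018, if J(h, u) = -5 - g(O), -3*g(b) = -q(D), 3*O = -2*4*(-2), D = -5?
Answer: -16834/3 ≈ -5611.3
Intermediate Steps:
O = 16/3 (O = (-2*4*(-2))/3 = (-8*(-2))/3 = (⅓)*16 = 16/3 ≈ 5.3333)
g(b) = -5/3 (g(b) = -(-1)*(-5)/3 = -⅓*5 = -5/3)
J(h, u) = -10/3 (J(h, u) = -5 - 1*(-5/3) = -5 + 5/3 = -10/3)
-422*J(3, 2) - 1*7018 = -422*(-10/3) - 1*7018 = 4220/3 - 7018 = -16834/3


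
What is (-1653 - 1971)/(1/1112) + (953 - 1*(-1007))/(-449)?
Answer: -1809421672/449 ≈ -4.0299e+6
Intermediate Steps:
(-1653 - 1971)/(1/1112) + (953 - 1*(-1007))/(-449) = -3624/1/1112 + (953 + 1007)*(-1/449) = -3624*1112 + 1960*(-1/449) = -4029888 - 1960/449 = -1809421672/449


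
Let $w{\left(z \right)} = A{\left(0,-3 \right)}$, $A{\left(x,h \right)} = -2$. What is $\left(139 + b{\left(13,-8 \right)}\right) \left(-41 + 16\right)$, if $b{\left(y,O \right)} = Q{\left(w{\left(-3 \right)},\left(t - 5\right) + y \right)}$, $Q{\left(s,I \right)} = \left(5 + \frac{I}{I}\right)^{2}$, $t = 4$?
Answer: $-4375$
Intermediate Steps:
$w{\left(z \right)} = -2$
$Q{\left(s,I \right)} = 36$ ($Q{\left(s,I \right)} = \left(5 + 1\right)^{2} = 6^{2} = 36$)
$b{\left(y,O \right)} = 36$
$\left(139 + b{\left(13,-8 \right)}\right) \left(-41 + 16\right) = \left(139 + 36\right) \left(-41 + 16\right) = 175 \left(-25\right) = -4375$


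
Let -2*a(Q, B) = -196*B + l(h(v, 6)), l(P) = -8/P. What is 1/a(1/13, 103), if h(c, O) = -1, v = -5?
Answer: 1/10090 ≈ 9.9108e-5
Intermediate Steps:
a(Q, B) = -4 + 98*B (a(Q, B) = -(-196*B - 8/(-1))/2 = -(-196*B - 8*(-1))/2 = -(-196*B + 8)/2 = -(8 - 196*B)/2 = -4 + 98*B)
1/a(1/13, 103) = 1/(-4 + 98*103) = 1/(-4 + 10094) = 1/10090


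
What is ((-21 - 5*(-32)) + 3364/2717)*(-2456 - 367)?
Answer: -1075639221/2717 ≈ -3.9589e+5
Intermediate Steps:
((-21 - 5*(-32)) + 3364/2717)*(-2456 - 367) = ((-21 + 160) + 3364*(1/2717))*(-2823) = (139 + 3364/2717)*(-2823) = (381027/2717)*(-2823) = -1075639221/2717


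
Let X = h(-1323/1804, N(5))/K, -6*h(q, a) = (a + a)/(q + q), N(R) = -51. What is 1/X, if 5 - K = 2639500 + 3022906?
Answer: 7491356523/15334 ≈ 4.8855e+5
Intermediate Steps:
h(q, a) = -a/(6*q) (h(q, a) = -(a + a)/(6*(q + q)) = -2*a/(6*(2*q)) = -2*a*1/(2*q)/6 = -a/(6*q))
K = -5662401 (K = 5 - (2639500 + 3022906) = 5 - 1*5662406 = 5 - 5662406 = -5662401)
X = 15334/7491356523 (X = -1/6*(-51)/(-1323/1804)/(-5662401) = -1/6*(-51)/(-1323/1804)*(-1/5662401) = -1/6*(-51)*(-1804/1323)*(-1/5662401) = -15334/1323*(-1/5662401) = 15334/7491356523 ≈ 2.0469e-6)
1/X = 1/(15334/7491356523) = 7491356523/15334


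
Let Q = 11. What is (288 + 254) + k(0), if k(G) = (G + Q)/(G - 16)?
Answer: 8661/16 ≈ 541.31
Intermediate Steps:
k(G) = (11 + G)/(-16 + G) (k(G) = (G + 11)/(G - 16) = (11 + G)/(-16 + G))
(288 + 254) + k(0) = (288 + 254) + (11 + 0)/(-16 + 0) = 542 + 11/(-16) = 542 - 1/16*11 = 542 - 11/16 = 8661/16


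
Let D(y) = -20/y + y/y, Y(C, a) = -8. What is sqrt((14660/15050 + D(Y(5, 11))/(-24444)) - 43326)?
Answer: I*sqrt(132959016224765570)/1751820 ≈ 208.15*I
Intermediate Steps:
D(y) = 1 - 20/y (D(y) = -20/y + 1 = 1 - 20/y)
sqrt((14660/15050 + D(Y(5, 11))/(-24444)) - 43326) = sqrt((14660/15050 + ((-20 - 8)/(-8))/(-24444)) - 43326) = sqrt((14660*(1/15050) - 1/8*(-28)*(-1/24444)) - 43326) = sqrt((1466/1505 + (7/2)*(-1/24444)) - 43326) = sqrt((1466/1505 - 1/6984) - 43326) = sqrt(10237039/10510920 - 43326) = sqrt(-455385882881/10510920) = I*sqrt(132959016224765570)/1751820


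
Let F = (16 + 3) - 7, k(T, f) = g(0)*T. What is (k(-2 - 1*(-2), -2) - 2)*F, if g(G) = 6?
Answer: -24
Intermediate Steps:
k(T, f) = 6*T
F = 12 (F = 19 - 7 = 12)
(k(-2 - 1*(-2), -2) - 2)*F = (6*(-2 - 1*(-2)) - 2)*12 = (6*(-2 + 2) - 2)*12 = (6*0 - 2)*12 = (0 - 2)*12 = -2*12 = -24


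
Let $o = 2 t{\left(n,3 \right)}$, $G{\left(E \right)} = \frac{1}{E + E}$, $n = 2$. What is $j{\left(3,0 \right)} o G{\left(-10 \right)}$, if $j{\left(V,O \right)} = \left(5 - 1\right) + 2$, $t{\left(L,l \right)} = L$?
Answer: $- \frac{6}{5} \approx -1.2$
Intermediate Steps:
$j{\left(V,O \right)} = 6$ ($j{\left(V,O \right)} = 4 + 2 = 6$)
$G{\left(E \right)} = \frac{1}{2 E}$
$o = 4$ ($o = 2 \cdot 2 = 4$)
$j{\left(3,0 \right)} o G{\left(-10 \right)} = 6 \cdot 4 \frac{1}{2 \left(-10\right)} = 24 \cdot \frac{1}{2} \left(- \frac{1}{10}\right) = 24 \left(- \frac{1}{20}\right) = - \frac{6}{5}$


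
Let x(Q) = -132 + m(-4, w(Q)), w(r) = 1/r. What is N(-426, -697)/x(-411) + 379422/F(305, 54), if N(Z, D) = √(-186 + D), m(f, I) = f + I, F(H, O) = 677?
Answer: 379422/677 - 411*I*√883/55897 ≈ 560.45 - 0.21849*I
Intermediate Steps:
m(f, I) = I + f
x(Q) = -136 + 1/Q (x(Q) = -132 + (1/Q - 4) = -132 + (-4 + 1/Q) = -136 + 1/Q)
N(-426, -697)/x(-411) + 379422/F(305, 54) = √(-186 - 697)/(-136 + 1/(-411)) + 379422/677 = √(-883)/(-136 - 1/411) + 379422*(1/677) = (I*√883)/(-55897/411) + 379422/677 = (I*√883)*(-411/55897) + 379422/677 = -411*I*√883/55897 + 379422/677 = 379422/677 - 411*I*√883/55897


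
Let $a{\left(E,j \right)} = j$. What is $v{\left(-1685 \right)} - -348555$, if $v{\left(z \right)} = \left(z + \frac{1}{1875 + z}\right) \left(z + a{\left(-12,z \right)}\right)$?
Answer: $\frac{114512758}{19} \approx 6.027 \cdot 10^{6}$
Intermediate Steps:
$v{\left(z \right)} = 2 z \left(z + \frac{1}{1875 + z}\right)$ ($v{\left(z \right)} = \left(z + \frac{1}{1875 + z}\right) \left(z + z\right) = \left(z + \frac{1}{1875 + z}\right) 2 z = 2 z \left(z + \frac{1}{1875 + z}\right)$)
$v{\left(-1685 \right)} - -348555 = 2 \left(-1685\right) \frac{1}{1875 - 1685} \left(1 + \left(-1685\right)^{2} + 1875 \left(-1685\right)\right) - -348555 = 2 \left(-1685\right) \frac{1}{190} \left(1 + 2839225 - 3159375\right) + 348555 = 2 \left(-1685\right) \frac{1}{190} \left(-320149\right) + 348555 = \frac{107890213}{19} + 348555 = \frac{114512758}{19}$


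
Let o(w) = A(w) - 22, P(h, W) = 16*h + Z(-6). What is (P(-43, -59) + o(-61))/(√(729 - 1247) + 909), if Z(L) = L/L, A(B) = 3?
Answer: -641754/826799 + 706*I*√518/826799 ≈ -0.77619 + 0.019434*I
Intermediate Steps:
Z(L) = 1
P(h, W) = 1 + 16*h (P(h, W) = 16*h + 1 = 1 + 16*h)
o(w) = -19 (o(w) = 3 - 22 = -19)
(P(-43, -59) + o(-61))/(√(729 - 1247) + 909) = ((1 + 16*(-43)) - 19)/(√(729 - 1247) + 909) = ((1 - 688) - 19)/(√(-518) + 909) = (-687 - 19)/(I*√518 + 909) = -706/(909 + I*√518)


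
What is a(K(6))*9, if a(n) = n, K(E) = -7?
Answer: -63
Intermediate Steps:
a(K(6))*9 = -7*9 = -63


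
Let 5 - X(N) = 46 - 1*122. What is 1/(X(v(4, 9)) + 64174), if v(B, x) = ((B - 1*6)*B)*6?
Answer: 1/64255 ≈ 1.5563e-5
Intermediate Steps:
v(B, x) = 6*B*(-6 + B) (v(B, x) = ((B - 6)*B)*6 = ((-6 + B)*B)*6 = (B*(-6 + B))*6 = 6*B*(-6 + B))
X(N) = 81 (X(N) = 5 - (46 - 1*122) = 5 - (46 - 122) = 5 - 1*(-76) = 5 + 76 = 81)
1/(X(v(4, 9)) + 64174) = 1/(81 + 64174) = 1/64255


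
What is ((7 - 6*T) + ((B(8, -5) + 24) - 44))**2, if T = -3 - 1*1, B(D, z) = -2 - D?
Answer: 1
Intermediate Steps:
T = -4 (T = -3 - 1 = -4)
((7 - 6*T) + ((B(8, -5) + 24) - 44))**2 = ((7 - 6*(-4)) + (((-2 - 1*8) + 24) - 44))**2 = ((7 + 24) + (((-2 - 8) + 24) - 44))**2 = (31 + ((-10 + 24) - 44))**2 = (31 + (14 - 44))**2 = (31 - 30)**2 = 1**2 = 1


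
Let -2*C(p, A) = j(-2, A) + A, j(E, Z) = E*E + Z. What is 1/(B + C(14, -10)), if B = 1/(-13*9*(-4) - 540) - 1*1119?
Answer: -72/79993 ≈ -0.00090008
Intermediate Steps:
j(E, Z) = Z + E² (j(E, Z) = E² + Z = Z + E²)
C(p, A) = -2 - A (C(p, A) = -((A + (-2)²) + A)/2 = -((A + 4) + A)/2 = -((4 + A) + A)/2 = -(4 + 2*A)/2 = -2 - A)
B = -80569/72 (B = 1/(-117*(-4) - 540) - 1119 = 1/(468 - 540) - 1119 = 1/(-72) - 1119 = -1/72 - 1119 = -80569/72 ≈ -1119.0)
1/(B + C(14, -10)) = 1/(-80569/72 + (-2 - 1*(-10))) = 1/(-80569/72 + (-2 + 10)) = 1/(-80569/72 + 8) = 1/(-79993/72) = -72/79993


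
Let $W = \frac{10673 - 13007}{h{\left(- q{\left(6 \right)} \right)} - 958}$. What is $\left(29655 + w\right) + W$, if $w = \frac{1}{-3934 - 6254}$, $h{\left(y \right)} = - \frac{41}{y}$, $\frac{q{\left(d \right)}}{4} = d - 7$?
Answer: $\frac{390075259505}{13152708} \approx 29657.0$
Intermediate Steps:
$q{\left(d \right)} = -28 + 4 d$ ($q{\left(d \right)} = 4 \left(d - 7\right) = 4 \left(-7 + d\right) = -28 + 4 d$)
$W = \frac{3112}{1291}$ ($W = \frac{10673 - 13007}{- \frac{41}{\left(-1\right) \left(-28 + 4 \cdot 6\right)} - 958} = - \frac{2334}{- \frac{41}{\left(-1\right) \left(-28 + 24\right)} - 958} = - \frac{2334}{- \frac{41}{\left(-1\right) \left(-4\right)} - 958} = - \frac{2334}{- \frac{41}{4} - 958} = - \frac{2334}{- \frac{3873}{4}} = \left(-2334\right) \left(- \frac{4}{3873}\right) = \frac{3112}{1291} \approx 2.4105$)
$w = - \frac{1}{10188}$ ($w = \frac{1}{-10188} = - \frac{1}{10188} \approx -9.8155 \cdot 10^{-5}$)
$\left(29655 + w\right) + W = \left(29655 - \frac{1}{10188}\right) + \frac{3112}{1291} = \frac{302125139}{10188} + \frac{3112}{1291} = \frac{390075259505}{13152708}$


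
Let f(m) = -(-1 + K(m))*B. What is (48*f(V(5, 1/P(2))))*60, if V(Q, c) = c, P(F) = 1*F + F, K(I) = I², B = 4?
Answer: 10800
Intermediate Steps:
P(F) = 2*F (P(F) = F + F = 2*F)
f(m) = 4 - 4*m² (f(m) = -(-1 + m²)*4 = -(-4 + 4*m²) = 4 - 4*m²)
(48*f(V(5, 1/P(2))))*60 = (48*(4 - 4*(1/(2*2))²))*60 = (48*(4 - 4*(1/4)²))*60 = (48*(4 - 4*(¼)²))*60 = (48*(4 - 4*1/16))*60 = (48*(4 - ¼))*60 = (48*(15/4))*60 = 180*60 = 10800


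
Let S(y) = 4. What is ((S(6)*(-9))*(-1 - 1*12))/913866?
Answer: 78/152311 ≈ 0.00051211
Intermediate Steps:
((S(6)*(-9))*(-1 - 1*12))/913866 = ((4*(-9))*(-1 - 1*12))/913866 = -36*(-1 - 12)*(1/913866) = -36*(-13)*(1/913866) = 468*(1/913866) = 78/152311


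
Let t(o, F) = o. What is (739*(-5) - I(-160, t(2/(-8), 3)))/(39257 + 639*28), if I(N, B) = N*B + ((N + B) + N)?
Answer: -13659/228596 ≈ -0.059752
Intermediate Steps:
I(N, B) = B + 2*N + B*N (I(N, B) = B*N + ((B + N) + N) = B*N + (B + 2*N) = B + 2*N + B*N)
(739*(-5) - I(-160, t(2/(-8), 3)))/(39257 + 639*28) = (739*(-5) - (2/(-8) + 2*(-160) + (2/(-8))*(-160)))/(39257 + 639*28) = (-3695 - (2*(-⅛) - 320 + (2*(-⅛))*(-160)))/(39257 + 17892) = (-3695 - (-¼ - 320 - ¼*(-160)))/57149 = (-3695 - (-¼ - 320 + 40))*(1/57149) = (-3695 - 1*(-1121/4))*(1/57149) = (-3695 + 1121/4)*(1/57149) = -13659/4*1/57149 = -13659/228596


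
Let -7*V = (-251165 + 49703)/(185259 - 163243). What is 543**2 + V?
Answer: 22719985275/77056 ≈ 2.9485e+5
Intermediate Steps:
V = 100731/77056 (V = -(-251165 + 49703)/(7*(185259 - 163243)) = -(-201462)/(7*22016) = -1/7*(-100731/11008) = 100731/77056 ≈ 1.3072)
543**2 + V = 543**2 + 100731/77056 = 294849 + 100731/77056 = 22719985275/77056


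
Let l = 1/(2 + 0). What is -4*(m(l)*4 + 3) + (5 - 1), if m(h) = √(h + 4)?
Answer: -8 - 24*√2 ≈ -41.941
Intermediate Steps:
l = ½ (l = 1/2 = ½ ≈ 0.50000)
m(h) = √(4 + h)
-4*(m(l)*4 + 3) + (5 - 1) = -4*(√(4 + ½)*4 + 3) + (5 - 1) = -4*(√(9/2)*4 + 3) + 4 = -4*((3*√2/2)*4 + 3) + 4 = -4*(6*√2 + 3) + 4 = -4*(3 + 6*√2) + 4 = (-12 - 24*√2) + 4 = -8 - 24*√2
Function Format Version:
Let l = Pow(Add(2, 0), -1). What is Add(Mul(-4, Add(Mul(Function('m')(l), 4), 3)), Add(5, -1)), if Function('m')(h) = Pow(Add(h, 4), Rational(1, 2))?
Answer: Add(-8, Mul(-24, Pow(2, Rational(1, 2)))) ≈ -41.941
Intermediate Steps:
l = Rational(1, 2) (l = Pow(2, -1) = Rational(1, 2) ≈ 0.50000)
Function('m')(h) = Pow(Add(4, h), Rational(1, 2))
Add(Mul(-4, Add(Mul(Function('m')(l), 4), 3)), Add(5, -1)) = Add(Mul(-4, Add(Mul(Pow(Add(4, Rational(1, 2)), Rational(1, 2)), 4), 3)), Add(5, -1)) = Add(Mul(-4, Add(Mul(Pow(Rational(9, 2), Rational(1, 2)), 4), 3)), 4) = Add(Mul(-4, Add(Mul(Mul(Rational(3, 2), Pow(2, Rational(1, 2))), 4), 3)), 4) = Add(Mul(-4, Add(Mul(6, Pow(2, Rational(1, 2))), 3)), 4) = Add(Mul(-4, Add(3, Mul(6, Pow(2, Rational(1, 2))))), 4) = Add(Add(-12, Mul(-24, Pow(2, Rational(1, 2)))), 4) = Add(-8, Mul(-24, Pow(2, Rational(1, 2))))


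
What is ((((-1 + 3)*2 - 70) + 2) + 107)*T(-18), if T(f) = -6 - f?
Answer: 516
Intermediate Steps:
((((-1 + 3)*2 - 70) + 2) + 107)*T(-18) = ((((-1 + 3)*2 - 70) + 2) + 107)*(-6 - 1*(-18)) = (((2*2 - 70) + 2) + 107)*(-6 + 18) = (((4 - 70) + 2) + 107)*12 = ((-66 + 2) + 107)*12 = (-64 + 107)*12 = 43*12 = 516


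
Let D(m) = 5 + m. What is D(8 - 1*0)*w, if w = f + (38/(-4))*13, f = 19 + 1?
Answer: -2691/2 ≈ -1345.5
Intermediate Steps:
f = 20
w = -207/2 (w = 20 + (38/(-4))*13 = 20 + (38*(-¼))*13 = 20 - 19/2*13 = 20 - 247/2 = -207/2 ≈ -103.50)
D(8 - 1*0)*w = (5 + (8 - 1*0))*(-207/2) = (5 + (8 + 0))*(-207/2) = (5 + 8)*(-207/2) = 13*(-207/2) = -2691/2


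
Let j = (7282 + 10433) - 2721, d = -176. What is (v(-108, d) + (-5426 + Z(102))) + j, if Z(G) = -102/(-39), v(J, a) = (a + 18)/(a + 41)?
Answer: 16798484/1755 ≈ 9571.8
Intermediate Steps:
v(J, a) = (18 + a)/(41 + a)
Z(G) = 34/13 (Z(G) = -102*(-1/39) = 34/13)
j = 14994 (j = 17715 - 2721 = 14994)
(v(-108, d) + (-5426 + Z(102))) + j = ((18 - 176)/(41 - 176) + (-5426 + 34/13)) + 14994 = (-158/(-135) - 70504/13) + 14994 = (-1/135*(-158) - 70504/13) + 14994 = (158/135 - 70504/13) + 14994 = -9515986/1755 + 14994 = 16798484/1755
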